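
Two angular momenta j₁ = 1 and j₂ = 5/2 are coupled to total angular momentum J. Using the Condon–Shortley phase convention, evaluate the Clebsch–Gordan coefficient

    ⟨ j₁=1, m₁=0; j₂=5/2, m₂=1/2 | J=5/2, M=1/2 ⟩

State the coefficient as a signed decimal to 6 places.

j₁+j₂−J=1  J+j₁−j₂=1  J−j₁+j₂=4  j₁+j₂+J+1=7
(j₁±m₁, j₂±m₂, J±M) = (1,1,3,2,3,2)
P² = 144/35
sum k=0..1:
  [0] +1/6 = 1/6
  [1] −1/4 = -1/4
S = -1/12
C² = P²·S² = 1/35 ; C = -0.169031

−√(1/35) ≈ -0.169031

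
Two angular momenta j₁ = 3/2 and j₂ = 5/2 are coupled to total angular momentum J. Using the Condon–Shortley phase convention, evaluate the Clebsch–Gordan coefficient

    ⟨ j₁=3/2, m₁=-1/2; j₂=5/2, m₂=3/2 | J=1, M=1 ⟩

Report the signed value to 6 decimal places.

j₁+j₂−J=3  J+j₁−j₂=0  J−j₁+j₂=2  j₁+j₂+J+1=6
(j₁±m₁, j₂±m₂, J±M) = (1,2,4,1,2,0)
P² = 24/5
sum k=2..2:
  [2] +1/4 = 1/4
S = 1/4
C² = P²·S² = 3/10 ; C = +0.547723

+√(3/10) = +0.547723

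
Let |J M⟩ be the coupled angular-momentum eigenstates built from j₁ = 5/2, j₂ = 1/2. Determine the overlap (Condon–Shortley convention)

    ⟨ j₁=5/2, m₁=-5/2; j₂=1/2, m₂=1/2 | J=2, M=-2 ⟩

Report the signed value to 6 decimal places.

triangle: 1!*4!*0!/6! = 24/720
(j±m)!: 0!*5!*1!*0!*0!*4! = 2880
prefactor² = (2J+1)*Δ*N² = 480
  k=1: −1/(1!*0!*4!*0!*0!*0!) = -1/24
Σ = -1/24  ⇒  CG² = 480*(-1/24)² = 5/6
CG = −√(5/6) = -0.912871

−√(5/6) ≈ -0.912871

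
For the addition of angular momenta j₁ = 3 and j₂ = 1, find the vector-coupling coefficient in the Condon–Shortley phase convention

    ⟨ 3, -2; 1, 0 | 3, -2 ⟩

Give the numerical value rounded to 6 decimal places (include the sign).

-0.577350  (= −√(1/3))

j₁+j₂−J=1  J+j₁−j₂=5  J−j₁+j₂=1  j₁+j₂+J+1=8
(j₁±m₁, j₂±m₂, J±M) = (1,5,1,1,1,5)
P² = 300
sum k=0..1:
  [0] +1/120 = 1/120
  [1] −1/24 = -1/24
S = -1/30
C² = P²·S² = 1/3 ; C = -0.577350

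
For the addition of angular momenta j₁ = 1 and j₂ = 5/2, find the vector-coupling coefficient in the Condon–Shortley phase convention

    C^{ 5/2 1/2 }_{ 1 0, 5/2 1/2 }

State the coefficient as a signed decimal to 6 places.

j₁+j₂−J=1  J+j₁−j₂=1  J−j₁+j₂=4  j₁+j₂+J+1=7
(j₁±m₁, j₂±m₂, J±M) = (1,1,3,2,3,2)
P² = 144/35
sum k=0..1:
  [0] +1/6 = 1/6
  [1] −1/4 = -1/4
S = -1/12
C² = P²·S² = 1/35 ; C = -0.169031

-0.169031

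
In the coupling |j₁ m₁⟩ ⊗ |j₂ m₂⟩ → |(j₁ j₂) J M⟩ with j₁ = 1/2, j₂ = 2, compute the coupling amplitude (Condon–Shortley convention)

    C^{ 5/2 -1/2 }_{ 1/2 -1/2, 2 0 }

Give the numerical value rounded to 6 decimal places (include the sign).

+√(3/5) ≈ +0.774597

j₁+j₂−J=0  J+j₁−j₂=1  J−j₁+j₂=4  j₁+j₂+J+1=6
(j₁±m₁, j₂±m₂, J±M) = (0,1,2,2,2,3)
P² = 48/5
sum k=0..0:
  [0] +1/4 = 1/4
S = 1/4
C² = P²·S² = 3/5 ; C = +0.774597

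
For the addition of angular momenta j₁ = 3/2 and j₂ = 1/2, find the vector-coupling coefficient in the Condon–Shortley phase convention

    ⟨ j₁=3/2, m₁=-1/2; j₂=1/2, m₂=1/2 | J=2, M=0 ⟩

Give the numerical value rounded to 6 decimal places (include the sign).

√[5·0!3!1!/5! · 1!2!1!0!2!2!] = √(2)
  +(−1)^0/∏(0,0,2,1,1,0)! = 1/2  (running 1/2)
⟨..|..⟩ = √(2)·(1/2) = +0.707107

+√(1/2) ≈ +0.707107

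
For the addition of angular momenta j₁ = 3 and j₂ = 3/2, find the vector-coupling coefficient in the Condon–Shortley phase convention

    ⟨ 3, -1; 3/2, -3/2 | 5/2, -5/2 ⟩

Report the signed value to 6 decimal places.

triangle: 2!*4!*1!/8! = 48/40320
(j±m)!: 2!*4!*0!*3!*0!*5! = 34560
prefactor² = (2J+1)*Δ*N² = 1728/7
  k=0: +1/(0!*2!*4!*0!*0!*1!) = 1/48
Σ = 1/48  ⇒  CG² = 1728/7*1/48² = 3/28
CG = +√(3/28) = +0.327327

+√(3/28) ≈ +0.327327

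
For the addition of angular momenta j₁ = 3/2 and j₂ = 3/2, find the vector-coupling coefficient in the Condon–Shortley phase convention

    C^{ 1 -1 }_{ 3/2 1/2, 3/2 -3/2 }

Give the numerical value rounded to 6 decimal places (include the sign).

triangle: 2!*1!*1!/5! = 2/120
(j±m)!: 2!*1!*0!*3!*0!*2! = 24
prefactor² = (2J+1)*Δ*N² = 6/5
  k=0: +1/(0!*2!*1!*0!*0!*1!) = 1/2
Σ = 1/2  ⇒  CG² = 6/5*1/2² = 3/10
CG = +√(3/10) = +0.547723

+√(3/10) = +0.547723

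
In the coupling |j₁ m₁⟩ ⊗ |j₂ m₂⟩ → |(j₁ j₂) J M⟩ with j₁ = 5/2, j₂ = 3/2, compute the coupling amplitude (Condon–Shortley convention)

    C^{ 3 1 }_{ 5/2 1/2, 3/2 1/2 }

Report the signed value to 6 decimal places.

j₁+j₂−J=1  J+j₁−j₂=4  J−j₁+j₂=2  j₁+j₂+J+1=8
(j₁±m₁, j₂±m₂, J±M) = (3,2,2,1,4,2)
P² = 48/5
sum k=0..1:
  [0] +1/8 = 1/8
  [1] −1/6 = -1/6
S = -1/24
C² = P²·S² = 1/60 ; C = -0.129099

−√(1/60) ≈ -0.129099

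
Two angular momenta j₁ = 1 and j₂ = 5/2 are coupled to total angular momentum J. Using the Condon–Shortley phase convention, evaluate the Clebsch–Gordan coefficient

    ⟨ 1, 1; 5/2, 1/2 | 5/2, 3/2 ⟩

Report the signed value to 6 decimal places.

+√(16/35) = +0.676123

j₁+j₂−J=1  J+j₁−j₂=1  J−j₁+j₂=4  j₁+j₂+J+1=7
(j₁±m₁, j₂±m₂, J±M) = (2,0,3,2,4,1)
P² = 576/35
sum k=0..0:
  [0] +1/6 = 1/6
S = 1/6
C² = P²·S² = 16/35 ; C = +0.676123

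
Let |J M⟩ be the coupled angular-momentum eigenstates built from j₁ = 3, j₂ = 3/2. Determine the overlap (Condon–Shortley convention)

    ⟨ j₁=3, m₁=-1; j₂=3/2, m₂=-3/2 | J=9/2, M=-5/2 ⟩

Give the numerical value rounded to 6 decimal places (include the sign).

√[10·0!6!3!/10! · 2!4!0!3!2!7!] = √(34560)
  +(−1)^0/∏(0,0,4,0,2,3)! = 1/288  (running 1/288)
⟨..|..⟩ = √(34560)·(1/288) = +0.645497

+0.645497  (= +√(5/12))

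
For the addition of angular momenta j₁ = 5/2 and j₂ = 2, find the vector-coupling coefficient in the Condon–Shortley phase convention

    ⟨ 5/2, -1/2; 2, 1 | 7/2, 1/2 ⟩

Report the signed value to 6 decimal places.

j₁+j₂−J=1  J+j₁−j₂=4  J−j₁+j₂=3  j₁+j₂+J+1=9
(j₁±m₁, j₂±m₂, J±M) = (2,3,3,1,4,3)
P² = 1152/35
sum k=0..1:
  [0] +1/36 = 1/36
  [1] −1/8 = -1/8
S = -7/72
C² = P²·S² = 14/45 ; C = -0.557773

-0.557773  (= −√(14/45))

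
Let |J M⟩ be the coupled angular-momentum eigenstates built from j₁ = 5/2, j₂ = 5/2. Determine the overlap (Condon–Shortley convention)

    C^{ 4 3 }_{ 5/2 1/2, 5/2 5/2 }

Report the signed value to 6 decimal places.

j₁+j₂−J=1  J+j₁−j₂=4  J−j₁+j₂=4  j₁+j₂+J+1=10
(j₁±m₁, j₂±m₂, J±M) = (3,2,5,0,7,1)
P² = 10368
sum k=1..1:
  [1] −1/144 = -1/144
S = -1/144
C² = P²·S² = 1/2 ; C = -0.707107

−√(1/2) ≈ -0.707107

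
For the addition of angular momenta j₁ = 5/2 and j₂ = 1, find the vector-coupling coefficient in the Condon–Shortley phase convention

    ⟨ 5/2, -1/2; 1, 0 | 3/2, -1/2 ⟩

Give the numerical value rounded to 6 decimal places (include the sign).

j₁+j₂−J=2  J+j₁−j₂=3  J−j₁+j₂=0  j₁+j₂+J+1=6
(j₁±m₁, j₂±m₂, J±M) = (2,3,1,1,1,2)
P² = 8/5
sum k=1..1:
  [1] −1/2 = -1/2
S = -1/2
C² = P²·S² = 2/5 ; C = -0.632456

-0.632456  (= −√(2/5))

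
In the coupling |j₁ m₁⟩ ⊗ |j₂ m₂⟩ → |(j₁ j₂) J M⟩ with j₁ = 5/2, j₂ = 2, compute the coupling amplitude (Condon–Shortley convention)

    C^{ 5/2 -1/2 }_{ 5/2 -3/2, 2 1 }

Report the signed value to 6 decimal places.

+√(6/35) = +0.414039

j₁+j₂−J=2  J+j₁−j₂=3  J−j₁+j₂=2  j₁+j₂+J+1=8
(j₁±m₁, j₂±m₂, J±M) = (1,4,3,1,2,3)
P² = 216/35
sum k=1..2:
  [1] −1/12 = -1/12
  [2] +1/4 = 1/4
S = 1/6
C² = P²·S² = 6/35 ; C = +0.414039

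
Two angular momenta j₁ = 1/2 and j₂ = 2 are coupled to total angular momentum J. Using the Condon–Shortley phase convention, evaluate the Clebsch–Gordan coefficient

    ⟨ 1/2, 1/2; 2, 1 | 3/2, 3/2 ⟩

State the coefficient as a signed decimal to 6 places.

+√(1/5) ≈ +0.447214

triangle: 1!×0!×3!/5! = 6/120
(j±m)!: 1!×0!×3!×1!×3!×0! = 36
prefactor² = (2J+1)×Δ×N² = 36/5
  k=0: +1/(0!×1!×0!×3!×0!×0!) = 1/6
Σ = 1/6  ⇒  CG² = 36/5×1/6² = 1/5
CG = +√(1/5) = +0.447214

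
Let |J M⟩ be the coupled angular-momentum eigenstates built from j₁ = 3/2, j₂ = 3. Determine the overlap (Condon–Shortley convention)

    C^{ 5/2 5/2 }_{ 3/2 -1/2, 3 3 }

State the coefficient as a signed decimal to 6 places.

+0.731925

triangle: 2!*1!*4!/8! = 48/40320
(j±m)!: 1!*2!*6!*0!*5!*0! = 172800
prefactor² = (2J+1)*Δ*N² = 8640/7
  k=2: +1/(2!*0!*0!*4!*1!*0!) = 1/48
Σ = 1/48  ⇒  CG² = 8640/7*1/48² = 15/28
CG = +√(15/28) = +0.731925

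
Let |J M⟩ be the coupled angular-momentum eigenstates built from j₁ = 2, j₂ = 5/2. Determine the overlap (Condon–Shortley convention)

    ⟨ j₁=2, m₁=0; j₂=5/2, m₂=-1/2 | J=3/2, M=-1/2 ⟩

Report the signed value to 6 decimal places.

-0.239046  (= −√(2/35))

√[4·3!1!2!/7! · 2!2!2!3!1!2!] = √(32/35)
  +(−1)^1/∏(1,2,1,1,0,1)! = -1/2  (running -1/2)
  +(−1)^2/∏(2,1,0,0,1,2)! = 1/4  (running -1/4)
⟨..|..⟩ = √(32/35)·(-1/4) = -0.239046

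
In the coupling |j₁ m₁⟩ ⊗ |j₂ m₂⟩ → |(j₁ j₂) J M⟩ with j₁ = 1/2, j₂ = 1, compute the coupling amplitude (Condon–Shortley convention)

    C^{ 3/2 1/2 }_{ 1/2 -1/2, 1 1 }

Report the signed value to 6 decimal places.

√[4·0!1!2!/4! · 0!1!2!0!2!1!] = √(4/3)
  +(−1)^0/∏(0,0,1,2,0,0)! = 1/2  (running 1/2)
⟨..|..⟩ = √(4/3)·(1/2) = +0.577350

+√(1/3) ≈ +0.577350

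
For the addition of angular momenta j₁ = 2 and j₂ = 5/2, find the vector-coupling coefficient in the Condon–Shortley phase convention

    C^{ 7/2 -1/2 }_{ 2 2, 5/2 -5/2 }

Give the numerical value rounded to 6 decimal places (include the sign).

triangle: 1!·3!·4!/9! = 144/362880
(j±m)!: 4!·0!·0!·5!·3!·4! = 414720
prefactor² = (2J+1)·Δ·N² = 9216/7
  k=0: +1/(0!·1!·0!·0!·3!·4!) = 1/144
Σ = 1/144  ⇒  CG² = 9216/7·1/144² = 4/63
CG = +√(4/63) = +0.251976

+0.251976  (= +√(4/63))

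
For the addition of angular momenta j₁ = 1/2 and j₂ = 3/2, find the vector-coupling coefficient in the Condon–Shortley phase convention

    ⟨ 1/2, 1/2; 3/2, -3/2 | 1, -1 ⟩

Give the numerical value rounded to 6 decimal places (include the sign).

triangle: 1!*0!*2!/4! = 2/24
(j±m)!: 1!*0!*0!*3!*0!*2! = 12
prefactor² = (2J+1)*Δ*N² = 3
  k=0: +1/(0!*1!*0!*0!*0!*2!) = 1/2
Σ = 1/2  ⇒  CG² = 3*1/2² = 3/4
CG = +√(3/4) = +0.866025

+√(3/4) ≈ +0.866025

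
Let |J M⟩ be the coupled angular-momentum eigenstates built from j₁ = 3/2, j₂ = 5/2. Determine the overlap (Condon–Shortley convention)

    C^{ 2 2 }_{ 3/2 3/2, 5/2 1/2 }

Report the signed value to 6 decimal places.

+0.377964

triangle: 2!×1!×3!/7! = 12/5040
(j±m)!: 3!×0!×3!×2!×4!×0! = 1728
prefactor² = (2J+1)×Δ×N² = 144/7
  k=0: +1/(0!×2!×0!×3!×1!×0!) = 1/12
Σ = 1/12  ⇒  CG² = 144/7×1/12² = 1/7
CG = +√(1/7) = +0.377964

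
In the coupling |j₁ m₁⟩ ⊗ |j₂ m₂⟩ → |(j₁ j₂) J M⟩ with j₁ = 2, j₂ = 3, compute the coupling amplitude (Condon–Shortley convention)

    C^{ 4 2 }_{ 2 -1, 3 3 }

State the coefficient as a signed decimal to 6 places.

−√(27/140) = -0.439155

triangle: 1!·3!·5!/10! = 720/3628800
(j±m)!: 1!·3!·6!·0!·6!·2! = 6220800
prefactor² = (2J+1)·Δ·N² = 77760/7
  k=1: −1/(1!·0!·2!·5!·1!·0!) = -1/240
Σ = -1/240  ⇒  CG² = 77760/7·(-1/240)² = 27/140
CG = −√(27/140) = -0.439155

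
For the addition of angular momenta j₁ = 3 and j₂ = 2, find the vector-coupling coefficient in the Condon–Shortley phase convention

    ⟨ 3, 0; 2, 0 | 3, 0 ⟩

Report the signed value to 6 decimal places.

-0.516398

triangle: 2!×4!×2!/9! = 96/362880
(j±m)!: 3!×3!×2!×2!×3!×3! = 5184
prefactor² = (2J+1)×Δ×N² = 48/5
  k=0: +1/(0!×2!×3!×2!×1!×0!) = 1/24
  k=1: −1/(1!×1!×2!×1!×2!×1!) = -1/4
  k=2: +1/(2!×0!×1!×0!×3!×2!) = 1/24
Σ = -1/6  ⇒  CG² = 48/5×(-1/6)² = 4/15
CG = −√(4/15) = -0.516398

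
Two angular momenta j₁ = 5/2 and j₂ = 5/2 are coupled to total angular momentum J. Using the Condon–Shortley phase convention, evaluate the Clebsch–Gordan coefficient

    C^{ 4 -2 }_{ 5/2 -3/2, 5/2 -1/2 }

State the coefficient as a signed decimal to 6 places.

j₁+j₂−J=1  J+j₁−j₂=4  J−j₁+j₂=4  j₁+j₂+J+1=10
(j₁±m₁, j₂±m₂, J±M) = (1,4,2,3,2,6)
P² = 20736/35
sum k=0..1:
  [0] +1/96 = 1/96
  [1] −1/36 = -1/36
S = -5/288
C² = P²·S² = 5/28 ; C = -0.422577

-0.422577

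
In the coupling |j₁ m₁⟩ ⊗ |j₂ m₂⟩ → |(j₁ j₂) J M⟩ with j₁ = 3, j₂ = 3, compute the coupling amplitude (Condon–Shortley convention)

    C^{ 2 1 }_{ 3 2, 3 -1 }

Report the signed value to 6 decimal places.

triangle: 4!·2!·2!/9! = 96/362880
(j±m)!: 5!·1!·2!·4!·3!·1! = 34560
prefactor² = (2J+1)·Δ·N² = 320/7
  k=0: +1/(0!·4!·1!·2!·1!·0!) = 1/48
  k=1: −1/(1!·3!·0!·1!·2!·1!) = -1/12
Σ = -1/16  ⇒  CG² = 320/7·(-1/16)² = 5/28
CG = −√(5/28) = -0.422577

−√(5/28) ≈ -0.422577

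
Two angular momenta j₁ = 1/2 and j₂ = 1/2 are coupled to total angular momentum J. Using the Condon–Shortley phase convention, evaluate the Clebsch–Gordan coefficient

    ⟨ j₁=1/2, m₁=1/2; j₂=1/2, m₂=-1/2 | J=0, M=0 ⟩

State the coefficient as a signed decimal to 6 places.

+√(1/2) ≈ +0.707107

j₁+j₂−J=1  J+j₁−j₂=0  J−j₁+j₂=0  j₁+j₂+J+1=2
(j₁±m₁, j₂±m₂, J±M) = (1,0,0,1,0,0)
P² = 1/2
sum k=0..0:
  [0] +1/1 = 1
S = 1
C² = P²·S² = 1/2 ; C = +0.707107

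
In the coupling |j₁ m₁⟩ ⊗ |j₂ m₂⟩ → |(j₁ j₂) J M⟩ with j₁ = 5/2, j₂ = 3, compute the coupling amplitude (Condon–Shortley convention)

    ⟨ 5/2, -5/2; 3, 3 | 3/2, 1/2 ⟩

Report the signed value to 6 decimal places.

+√(5/14) ≈ +0.597614

j₁+j₂−J=4  J+j₁−j₂=1  J−j₁+j₂=2  j₁+j₂+J+1=8
(j₁±m₁, j₂±m₂, J±M) = (0,5,6,0,2,1)
P² = 5760/7
sum k=4..4:
  [4] +1/48 = 1/48
S = 1/48
C² = P²·S² = 5/14 ; C = +0.597614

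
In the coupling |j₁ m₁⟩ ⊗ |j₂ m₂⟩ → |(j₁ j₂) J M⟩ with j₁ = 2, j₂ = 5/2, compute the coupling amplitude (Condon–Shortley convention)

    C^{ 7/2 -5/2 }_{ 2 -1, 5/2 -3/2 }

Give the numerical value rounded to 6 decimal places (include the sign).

+√(1/63) = +0.125988

√[8·1!3!4!/9! · 1!3!1!4!1!6!] = √(2304/7)
  +(−1)^0/∏(0,1,3,1,0,3)! = 1/36  (running 1/36)
  +(−1)^1/∏(1,0,2,0,1,4)! = -1/48  (running 1/144)
⟨..|..⟩ = √(2304/7)·(1/144) = +0.125988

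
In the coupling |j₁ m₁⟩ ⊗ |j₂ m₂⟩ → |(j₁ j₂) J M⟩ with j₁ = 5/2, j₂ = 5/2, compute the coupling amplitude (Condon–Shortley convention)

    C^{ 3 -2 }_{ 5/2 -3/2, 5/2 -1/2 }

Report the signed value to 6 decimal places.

√[7·2!3!3!/9! · 1!4!2!3!1!5!] = √(48)
  +(−1)^1/∏(1,1,3,1,0,2)! = -1/12  (running -1/12)
  +(−1)^2/∏(2,0,2,0,1,3)! = 1/24  (running -1/24)
⟨..|..⟩ = √(48)·(-1/24) = -0.288675

-0.288675  (= −√(1/12))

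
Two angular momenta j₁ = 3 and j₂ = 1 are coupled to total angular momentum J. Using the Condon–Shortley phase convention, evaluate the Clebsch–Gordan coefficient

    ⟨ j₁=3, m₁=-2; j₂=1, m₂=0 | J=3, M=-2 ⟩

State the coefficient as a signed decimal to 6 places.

-0.577350  (= −√(1/3))

j₁+j₂−J=1  J+j₁−j₂=5  J−j₁+j₂=1  j₁+j₂+J+1=8
(j₁±m₁, j₂±m₂, J±M) = (1,5,1,1,1,5)
P² = 300
sum k=0..1:
  [0] +1/120 = 1/120
  [1] −1/24 = -1/24
S = -1/30
C² = P²·S² = 1/3 ; C = -0.577350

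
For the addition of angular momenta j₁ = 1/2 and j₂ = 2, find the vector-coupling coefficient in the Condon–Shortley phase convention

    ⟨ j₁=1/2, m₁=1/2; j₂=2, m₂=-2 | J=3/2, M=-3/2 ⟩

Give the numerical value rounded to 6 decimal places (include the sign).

j₁+j₂−J=1  J+j₁−j₂=0  J−j₁+j₂=3  j₁+j₂+J+1=5
(j₁±m₁, j₂±m₂, J±M) = (1,0,0,4,0,3)
P² = 144/5
sum k=0..0:
  [0] +1/6 = 1/6
S = 1/6
C² = P²·S² = 4/5 ; C = +0.894427

+0.894427  (= +√(4/5))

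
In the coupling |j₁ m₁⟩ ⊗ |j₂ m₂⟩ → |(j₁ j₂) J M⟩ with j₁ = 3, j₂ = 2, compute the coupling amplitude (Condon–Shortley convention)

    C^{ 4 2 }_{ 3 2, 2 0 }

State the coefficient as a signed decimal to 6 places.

√[9·1!5!3!/10! · 5!1!2!2!6!2!] = √(8640/7)
  +(−1)^0/∏(0,1,1,2,4,1)! = 1/48  (running 1/48)
  +(−1)^1/∏(1,0,0,1,5,2)! = -1/240  (running 1/60)
⟨..|..⟩ = √(8640/7)·(1/60) = +0.585540

+0.585540  (= +√(12/35))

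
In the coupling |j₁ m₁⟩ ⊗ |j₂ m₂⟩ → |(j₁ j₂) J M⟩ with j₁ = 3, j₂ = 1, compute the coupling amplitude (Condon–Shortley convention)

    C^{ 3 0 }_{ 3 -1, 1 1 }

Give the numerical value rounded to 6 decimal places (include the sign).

√[7·1!5!1!/8! · 2!4!2!0!3!3!] = √(72)
  +(−1)^1/∏(1,0,3,1,2,0)! = -1/12  (running -1/12)
⟨..|..⟩ = √(72)·(-1/12) = -0.707107

-0.707107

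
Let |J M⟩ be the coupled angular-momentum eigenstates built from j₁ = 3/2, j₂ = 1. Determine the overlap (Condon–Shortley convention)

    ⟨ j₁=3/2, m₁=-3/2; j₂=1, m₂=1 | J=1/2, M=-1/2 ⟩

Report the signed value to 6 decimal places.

√[2·2!1!0!/4! · 0!3!2!0!0!1!] = √(2)
  +(−1)^2/∏(2,0,1,0,0,0)! = 1/2  (running 1/2)
⟨..|..⟩ = √(2)·(1/2) = +0.707107

+√(1/2) ≈ +0.707107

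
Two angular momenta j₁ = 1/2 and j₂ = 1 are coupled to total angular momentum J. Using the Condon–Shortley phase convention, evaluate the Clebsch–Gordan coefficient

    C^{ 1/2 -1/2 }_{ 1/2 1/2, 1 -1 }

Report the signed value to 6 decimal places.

+0.816497  (= +√(2/3))

√[2·1!0!1!/3! · 1!0!0!2!0!1!] = √(2/3)
  +(−1)^0/∏(0,1,0,0,0,1)! = 1  (running 1)
⟨..|..⟩ = √(2/3)·(1) = +0.816497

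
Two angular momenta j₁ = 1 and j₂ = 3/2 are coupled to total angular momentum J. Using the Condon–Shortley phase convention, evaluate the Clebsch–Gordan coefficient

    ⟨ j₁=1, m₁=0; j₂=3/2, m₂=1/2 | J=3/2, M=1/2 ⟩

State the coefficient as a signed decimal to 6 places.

-0.258199

j₁+j₂−J=1  J+j₁−j₂=1  J−j₁+j₂=2  j₁+j₂+J+1=5
(j₁±m₁, j₂±m₂, J±M) = (1,1,2,1,2,1)
P² = 4/15
sum k=0..1:
  [0] +1/2 = 1/2
  [1] −1/1 = -1
S = -1/2
C² = P²·S² = 1/15 ; C = -0.258199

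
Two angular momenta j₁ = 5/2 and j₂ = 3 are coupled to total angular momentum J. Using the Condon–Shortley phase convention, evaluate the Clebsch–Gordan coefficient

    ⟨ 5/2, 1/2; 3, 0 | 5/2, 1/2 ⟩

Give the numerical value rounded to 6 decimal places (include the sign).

triangle: 3!×2!×3!/9! = 72/362880
(j±m)!: 3!×2!×3!×3!×3!×2! = 5184
prefactor² = (2J+1)×Δ×N² = 216/35
  k=0: +1/(0!×3!×2!×3!×0!×0!) = 1/72
  k=1: −1/(1!×2!×1!×2!×1!×1!) = -1/4
  k=2: +1/(2!×1!×0!×1!×2!×2!) = 1/8
Σ = -1/9  ⇒  CG² = 216/35×(-1/9)² = 8/105
CG = −√(8/105) = -0.276026

-0.276026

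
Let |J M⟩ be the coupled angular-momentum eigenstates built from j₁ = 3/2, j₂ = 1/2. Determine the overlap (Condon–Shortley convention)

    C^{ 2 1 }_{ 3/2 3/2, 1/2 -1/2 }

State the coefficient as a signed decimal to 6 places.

+0.500000

triangle: 0!·3!·1!/5! = 6/120
(j±m)!: 3!·0!·0!·1!·3!·1! = 36
prefactor² = (2J+1)·Δ·N² = 9
  k=0: +1/(0!·0!·0!·0!·3!·1!) = 1/6
Σ = 1/6  ⇒  CG² = 9·1/6² = 1/4
CG = +√(1/4) = +0.500000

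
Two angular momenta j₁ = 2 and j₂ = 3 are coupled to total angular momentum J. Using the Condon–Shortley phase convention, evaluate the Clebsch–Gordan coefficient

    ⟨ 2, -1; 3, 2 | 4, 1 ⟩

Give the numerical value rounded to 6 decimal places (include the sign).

√[9·1!3!5!/10! · 1!3!5!1!5!3!] = √(6480/7)
  +(−1)^0/∏(0,1,3,5,0,0)! = 1/720  (running 1/720)
  +(−1)^1/∏(1,0,2,4,1,1)! = -1/48  (running -7/360)
⟨..|..⟩ = √(6480/7)·(-7/360) = -0.591608

-0.591608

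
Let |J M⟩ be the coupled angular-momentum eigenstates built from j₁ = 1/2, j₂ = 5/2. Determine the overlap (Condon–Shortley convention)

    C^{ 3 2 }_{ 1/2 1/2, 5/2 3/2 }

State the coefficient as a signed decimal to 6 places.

√[7·0!1!5!/7! · 1!0!4!1!5!1!] = √(480)
  +(−1)^0/∏(0,0,0,4,1,1)! = 1/24  (running 1/24)
⟨..|..⟩ = √(480)·(1/24) = +0.912871

+0.912871  (= +√(5/6))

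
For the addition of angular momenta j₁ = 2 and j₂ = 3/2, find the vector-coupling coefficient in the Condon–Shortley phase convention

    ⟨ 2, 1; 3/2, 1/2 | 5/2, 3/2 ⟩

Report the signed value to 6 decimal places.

+√(1/35) ≈ +0.169031

j₁+j₂−J=1  J+j₁−j₂=3  J−j₁+j₂=2  j₁+j₂+J+1=7
(j₁±m₁, j₂±m₂, J±M) = (3,1,2,1,4,1)
P² = 144/35
sum k=0..1:
  [0] +1/4 = 1/4
  [1] −1/6 = -1/6
S = 1/12
C² = P²·S² = 1/35 ; C = +0.169031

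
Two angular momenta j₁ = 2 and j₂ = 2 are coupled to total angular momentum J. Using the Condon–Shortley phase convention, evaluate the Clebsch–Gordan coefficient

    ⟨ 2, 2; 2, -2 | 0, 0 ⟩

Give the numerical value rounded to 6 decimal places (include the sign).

+√(1/5) = +0.447214

j₁+j₂−J=4  J+j₁−j₂=0  J−j₁+j₂=0  j₁+j₂+J+1=5
(j₁±m₁, j₂±m₂, J±M) = (4,0,0,4,0,0)
P² = 576/5
sum k=0..0:
  [0] +1/24 = 1/24
S = 1/24
C² = P²·S² = 1/5 ; C = +0.447214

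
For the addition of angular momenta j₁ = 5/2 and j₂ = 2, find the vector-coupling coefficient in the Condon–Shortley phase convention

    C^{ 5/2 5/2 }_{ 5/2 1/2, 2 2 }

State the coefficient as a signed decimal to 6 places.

j₁+j₂−J=2  J+j₁−j₂=3  J−j₁+j₂=2  j₁+j₂+J+1=8
(j₁±m₁, j₂±m₂, J±M) = (3,2,4,0,5,0)
P² = 864/7
sum k=2..2:
  [2] +1/24 = 1/24
S = 1/24
C² = P²·S² = 3/14 ; C = +0.462910

+0.462910  (= +√(3/14))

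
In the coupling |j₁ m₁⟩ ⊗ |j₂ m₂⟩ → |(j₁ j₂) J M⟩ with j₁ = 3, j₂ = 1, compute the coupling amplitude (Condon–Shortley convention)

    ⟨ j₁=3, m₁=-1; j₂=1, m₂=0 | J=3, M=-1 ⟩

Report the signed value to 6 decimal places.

-0.288675

√[7·1!5!1!/8! · 2!4!1!1!2!4!] = √(48)
  +(−1)^0/∏(0,1,4,1,1,0)! = 1/24  (running 1/24)
  +(−1)^1/∏(1,0,3,0,2,1)! = -1/12  (running -1/24)
⟨..|..⟩ = √(48)·(-1/24) = -0.288675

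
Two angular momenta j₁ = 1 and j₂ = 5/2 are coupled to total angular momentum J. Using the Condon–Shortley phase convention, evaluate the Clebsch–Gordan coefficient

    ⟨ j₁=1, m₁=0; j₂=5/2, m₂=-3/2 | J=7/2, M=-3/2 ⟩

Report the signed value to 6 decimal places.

triangle: 0!*2!*5!/8! = 240/40320
(j±m)!: 1!*1!*1!*4!*2!*5! = 5760
prefactor² = (2J+1)*Δ*N² = 1920/7
  k=0: +1/(0!*0!*1!*1!*1!*4!) = 1/24
Σ = 1/24  ⇒  CG² = 1920/7*1/24² = 10/21
CG = +√(10/21) = +0.690066

+0.690066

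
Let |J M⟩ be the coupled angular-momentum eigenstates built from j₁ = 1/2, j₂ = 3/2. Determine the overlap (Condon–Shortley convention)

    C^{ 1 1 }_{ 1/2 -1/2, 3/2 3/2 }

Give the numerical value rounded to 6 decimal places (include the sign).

triangle: 1!×0!×2!/4! = 2/24
(j±m)!: 0!×1!×3!×0!×2!×0! = 12
prefactor² = (2J+1)×Δ×N² = 3
  k=1: −1/(1!×0!×0!×2!×0!×0!) = -1/2
Σ = -1/2  ⇒  CG² = 3×(-1/2)² = 3/4
CG = −√(3/4) = -0.866025

-0.866025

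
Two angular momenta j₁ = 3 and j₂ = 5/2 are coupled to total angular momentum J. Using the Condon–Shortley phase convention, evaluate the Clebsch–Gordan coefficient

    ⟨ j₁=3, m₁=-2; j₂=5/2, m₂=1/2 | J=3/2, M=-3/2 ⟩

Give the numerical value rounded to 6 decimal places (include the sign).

−√(2/7) = -0.534522

√[4·4!2!1!/8! · 1!5!3!2!0!3!] = √(288/7)
  +(−1)^3/∏(3,1,2,0,0,1)! = -1/12  (running -1/12)
⟨..|..⟩ = √(288/7)·(-1/12) = -0.534522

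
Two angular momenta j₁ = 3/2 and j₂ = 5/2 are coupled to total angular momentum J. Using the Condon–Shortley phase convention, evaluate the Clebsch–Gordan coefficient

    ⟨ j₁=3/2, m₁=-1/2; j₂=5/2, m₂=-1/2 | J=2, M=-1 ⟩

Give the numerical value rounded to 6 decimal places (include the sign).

−√(25/84) ≈ -0.545545

j₁+j₂−J=2  J+j₁−j₂=1  J−j₁+j₂=3  j₁+j₂+J+1=7
(j₁±m₁, j₂±m₂, J±M) = (1,2,2,3,1,3)
P² = 12/7
sum k=1..2:
  [1] −1/2 = -1/2
  [2] +1/12 = 1/12
S = -5/12
C² = P²·S² = 25/84 ; C = -0.545545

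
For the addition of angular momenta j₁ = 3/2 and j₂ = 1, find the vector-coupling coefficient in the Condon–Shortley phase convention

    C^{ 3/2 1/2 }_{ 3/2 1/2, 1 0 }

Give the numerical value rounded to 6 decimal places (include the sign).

+0.258199  (= +√(1/15))

j₁+j₂−J=1  J+j₁−j₂=2  J−j₁+j₂=1  j₁+j₂+J+1=5
(j₁±m₁, j₂±m₂, J±M) = (2,1,1,1,2,1)
P² = 4/15
sum k=0..1:
  [0] +1/1 = 1
  [1] −1/2 = -1/2
S = 1/2
C² = P²·S² = 1/15 ; C = +0.258199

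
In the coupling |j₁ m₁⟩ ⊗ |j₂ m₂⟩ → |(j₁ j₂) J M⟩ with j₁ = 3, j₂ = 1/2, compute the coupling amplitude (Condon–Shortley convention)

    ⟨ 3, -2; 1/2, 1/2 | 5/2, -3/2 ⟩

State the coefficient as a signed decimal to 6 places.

triangle: 1!·5!·0!/7! = 120/5040
(j±m)!: 1!·5!·1!·0!·1!·4! = 2880
prefactor² = (2J+1)·Δ·N² = 2880/7
  k=1: −1/(1!·0!·4!·0!·1!·0!) = -1/24
Σ = -1/24  ⇒  CG² = 2880/7·(-1/24)² = 5/7
CG = −√(5/7) = -0.845154

-0.845154  (= −√(5/7))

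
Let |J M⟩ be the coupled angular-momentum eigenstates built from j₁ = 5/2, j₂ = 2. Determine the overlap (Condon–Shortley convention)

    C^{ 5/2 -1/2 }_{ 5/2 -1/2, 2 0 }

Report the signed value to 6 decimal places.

−√(8/35) = -0.478091

j₁+j₂−J=2  J+j₁−j₂=3  J−j₁+j₂=2  j₁+j₂+J+1=8
(j₁±m₁, j₂±m₂, J±M) = (2,3,2,2,2,3)
P² = 72/35
sum k=0..2:
  [0] +1/24 = 1/24
  [1] −1/2 = -1/2
  [2] +1/8 = 1/8
S = -1/3
C² = P²·S² = 8/35 ; C = -0.478091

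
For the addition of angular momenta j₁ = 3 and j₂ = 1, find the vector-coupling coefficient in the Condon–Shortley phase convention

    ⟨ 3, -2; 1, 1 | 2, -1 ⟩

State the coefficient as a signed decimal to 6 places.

+√(10/21) ≈ +0.690066

triangle: 2!×4!×0!/7! = 48/5040
(j±m)!: 1!×5!×2!×0!×1!×3! = 1440
prefactor² = (2J+1)×Δ×N² = 480/7
  k=2: +1/(2!×0!×3!×0!×1!×0!) = 1/12
Σ = 1/12  ⇒  CG² = 480/7×1/12² = 10/21
CG = +√(10/21) = +0.690066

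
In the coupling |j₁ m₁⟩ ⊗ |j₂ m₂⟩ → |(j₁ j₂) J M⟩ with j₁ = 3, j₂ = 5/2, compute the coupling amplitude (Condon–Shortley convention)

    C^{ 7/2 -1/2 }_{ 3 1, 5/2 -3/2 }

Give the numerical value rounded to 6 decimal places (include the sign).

+√(8/63) = +0.356348

j₁+j₂−J=2  J+j₁−j₂=4  J−j₁+j₂=3  j₁+j₂+J+1=10
(j₁±m₁, j₂±m₂, J±M) = (4,2,1,4,3,4)
P² = 18432/175
sum k=0..1:
  [0] +1/16 = 1/16
  [1] −1/36 = -1/36
S = 5/144
C² = P²·S² = 8/63 ; C = +0.356348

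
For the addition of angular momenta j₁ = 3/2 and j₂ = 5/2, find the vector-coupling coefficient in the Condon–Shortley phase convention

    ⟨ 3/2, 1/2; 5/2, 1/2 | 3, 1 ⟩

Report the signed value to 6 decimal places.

+0.129099  (= +√(1/60))

j₁+j₂−J=1  J+j₁−j₂=2  J−j₁+j₂=4  j₁+j₂+J+1=8
(j₁±m₁, j₂±m₂, J±M) = (2,1,3,2,4,2)
P² = 48/5
sum k=0..1:
  [0] +1/6 = 1/6
  [1] −1/8 = -1/8
S = 1/24
C² = P²·S² = 1/60 ; C = +0.129099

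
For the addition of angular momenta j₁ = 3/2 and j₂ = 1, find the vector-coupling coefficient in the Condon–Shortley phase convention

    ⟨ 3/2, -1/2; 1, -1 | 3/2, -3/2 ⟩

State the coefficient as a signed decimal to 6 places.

+√(2/5) = +0.632456

j₁+j₂−J=1  J+j₁−j₂=2  J−j₁+j₂=1  j₁+j₂+J+1=5
(j₁±m₁, j₂±m₂, J±M) = (1,2,0,2,0,3)
P² = 8/5
sum k=0..0:
  [0] +1/2 = 1/2
S = 1/2
C² = P²·S² = 2/5 ; C = +0.632456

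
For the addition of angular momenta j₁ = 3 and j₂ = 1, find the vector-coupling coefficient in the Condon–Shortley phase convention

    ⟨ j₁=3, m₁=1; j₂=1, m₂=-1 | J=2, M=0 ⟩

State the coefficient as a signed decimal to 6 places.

j₁+j₂−J=2  J+j₁−j₂=4  J−j₁+j₂=0  j₁+j₂+J+1=7
(j₁±m₁, j₂±m₂, J±M) = (4,2,0,2,2,2)
P² = 128/7
sum k=0..0:
  [0] +1/8 = 1/8
S = 1/8
C² = P²·S² = 2/7 ; C = +0.534522

+√(2/7) = +0.534522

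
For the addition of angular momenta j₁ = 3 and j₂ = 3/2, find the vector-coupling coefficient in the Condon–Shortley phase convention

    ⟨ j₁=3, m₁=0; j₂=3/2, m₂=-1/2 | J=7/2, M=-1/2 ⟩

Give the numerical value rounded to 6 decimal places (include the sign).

+0.308607  (= +√(2/21))

√[8·1!5!2!/9! · 3!3!1!2!3!4!] = √(384/7)
  +(−1)^0/∏(0,1,3,1,2,1)! = 1/12  (running 1/12)
  +(−1)^1/∏(1,0,2,0,3,2)! = -1/24  (running 1/24)
⟨..|..⟩ = √(384/7)·(1/24) = +0.308607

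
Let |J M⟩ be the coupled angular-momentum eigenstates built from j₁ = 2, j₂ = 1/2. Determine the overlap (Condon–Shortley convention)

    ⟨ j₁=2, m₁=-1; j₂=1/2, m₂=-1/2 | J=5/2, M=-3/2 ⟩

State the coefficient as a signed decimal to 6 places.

+√(4/5) = +0.894427

triangle: 0!*4!*1!/6! = 24/720
(j±m)!: 1!*3!*0!*1!*1!*4! = 144
prefactor² = (2J+1)*Δ*N² = 144/5
  k=0: +1/(0!*0!*3!*0!*1!*1!) = 1/6
Σ = 1/6  ⇒  CG² = 144/5*1/6² = 4/5
CG = +√(4/5) = +0.894427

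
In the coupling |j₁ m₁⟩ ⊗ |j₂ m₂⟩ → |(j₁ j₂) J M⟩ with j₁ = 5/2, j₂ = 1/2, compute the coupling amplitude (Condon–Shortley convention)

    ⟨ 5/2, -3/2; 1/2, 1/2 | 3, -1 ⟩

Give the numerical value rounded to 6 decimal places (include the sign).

+√(1/3) = +0.577350

√[7·0!5!1!/7! · 1!4!1!0!2!4!] = √(192)
  +(−1)^0/∏(0,0,4,1,1,0)! = 1/24  (running 1/24)
⟨..|..⟩ = √(192)·(1/24) = +0.577350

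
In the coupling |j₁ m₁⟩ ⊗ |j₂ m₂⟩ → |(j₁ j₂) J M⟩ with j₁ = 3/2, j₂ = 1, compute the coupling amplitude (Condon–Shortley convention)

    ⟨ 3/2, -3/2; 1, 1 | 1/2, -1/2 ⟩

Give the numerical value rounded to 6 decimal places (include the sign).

+0.707107  (= +√(1/2))

√[2·2!1!0!/4! · 0!3!2!0!0!1!] = √(2)
  +(−1)^2/∏(2,0,1,0,0,0)! = 1/2  (running 1/2)
⟨..|..⟩ = √(2)·(1/2) = +0.707107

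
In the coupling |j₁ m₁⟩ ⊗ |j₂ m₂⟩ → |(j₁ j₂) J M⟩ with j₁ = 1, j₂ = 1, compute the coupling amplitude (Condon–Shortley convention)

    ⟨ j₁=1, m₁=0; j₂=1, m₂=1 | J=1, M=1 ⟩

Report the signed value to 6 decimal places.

triangle: 1!·1!·1!/4! = 1/24
(j±m)!: 1!·1!·2!·0!·2!·0! = 4
prefactor² = (2J+1)·Δ·N² = 1/2
  k=1: −1/(1!·0!·0!·1!·1!·0!) = -1
Σ = -1  ⇒  CG² = 1/2·(-1)² = 1/2
CG = −√(1/2) = -0.707107

−√(1/2) = -0.707107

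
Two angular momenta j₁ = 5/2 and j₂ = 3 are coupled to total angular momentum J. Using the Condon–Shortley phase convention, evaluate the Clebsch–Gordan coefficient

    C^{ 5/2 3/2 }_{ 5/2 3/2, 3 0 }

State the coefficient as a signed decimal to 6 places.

−√(7/30) ≈ -0.483046

j₁+j₂−J=3  J+j₁−j₂=2  J−j₁+j₂=3  j₁+j₂+J+1=9
(j₁±m₁, j₂±m₂, J±M) = (4,1,3,3,4,1)
P² = 864/35
sum k=0..1:
  [0] +1/36 = 1/36
  [1] −1/8 = -1/8
S = -7/72
C² = P²·S² = 7/30 ; C = -0.483046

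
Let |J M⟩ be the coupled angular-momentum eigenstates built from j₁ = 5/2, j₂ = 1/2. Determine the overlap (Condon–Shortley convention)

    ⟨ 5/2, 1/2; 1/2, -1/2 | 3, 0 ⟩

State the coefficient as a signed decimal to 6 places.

+√(1/2) ≈ +0.707107

triangle: 0!·5!·1!/7! = 120/5040
(j±m)!: 3!·2!·0!·1!·3!·3! = 432
prefactor² = (2J+1)·Δ·N² = 72
  k=0: +1/(0!·0!·2!·0!·3!·1!) = 1/12
Σ = 1/12  ⇒  CG² = 72·1/12² = 1/2
CG = +√(1/2) = +0.707107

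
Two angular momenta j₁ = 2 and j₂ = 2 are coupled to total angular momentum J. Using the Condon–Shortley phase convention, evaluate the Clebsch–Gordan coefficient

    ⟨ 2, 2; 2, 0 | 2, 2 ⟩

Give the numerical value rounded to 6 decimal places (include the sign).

triangle: 2!×2!×2!/7! = 8/5040
(j±m)!: 4!×0!×2!×2!×4!×0! = 2304
prefactor² = (2J+1)×Δ×N² = 128/7
  k=0: +1/(0!×2!×0!×2!×2!×0!) = 1/8
Σ = 1/8  ⇒  CG² = 128/7×1/8² = 2/7
CG = +√(2/7) = +0.534522

+0.534522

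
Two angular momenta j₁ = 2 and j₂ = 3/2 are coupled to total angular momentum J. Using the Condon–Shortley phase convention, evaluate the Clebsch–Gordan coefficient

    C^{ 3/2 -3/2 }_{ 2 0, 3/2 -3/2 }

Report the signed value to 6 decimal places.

+√(1/5) = +0.447214

√[4·2!2!1!/6! · 2!2!0!3!0!3!] = √(16/5)
  +(−1)^0/∏(0,2,2,0,0,1)! = 1/4  (running 1/4)
⟨..|..⟩ = √(16/5)·(1/4) = +0.447214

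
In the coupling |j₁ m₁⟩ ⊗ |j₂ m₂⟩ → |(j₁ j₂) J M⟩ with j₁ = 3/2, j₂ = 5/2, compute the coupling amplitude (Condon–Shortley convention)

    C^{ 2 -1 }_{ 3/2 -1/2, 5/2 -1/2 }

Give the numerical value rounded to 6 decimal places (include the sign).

−√(25/84) = -0.545545

j₁+j₂−J=2  J+j₁−j₂=1  J−j₁+j₂=3  j₁+j₂+J+1=7
(j₁±m₁, j₂±m₂, J±M) = (1,2,2,3,1,3)
P² = 12/7
sum k=1..2:
  [1] −1/2 = -1/2
  [2] +1/12 = 1/12
S = -5/12
C² = P²·S² = 25/84 ; C = -0.545545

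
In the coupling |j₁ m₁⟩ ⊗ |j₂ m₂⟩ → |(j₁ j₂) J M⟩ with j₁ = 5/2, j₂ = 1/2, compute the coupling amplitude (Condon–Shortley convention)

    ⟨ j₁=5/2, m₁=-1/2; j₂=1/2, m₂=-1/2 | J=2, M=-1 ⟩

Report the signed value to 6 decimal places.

+0.577350

j₁+j₂−J=1  J+j₁−j₂=4  J−j₁+j₂=0  j₁+j₂+J+1=6
(j₁±m₁, j₂±m₂, J±M) = (2,3,0,1,1,3)
P² = 12
sum k=0..0:
  [0] +1/6 = 1/6
S = 1/6
C² = P²·S² = 1/3 ; C = +0.577350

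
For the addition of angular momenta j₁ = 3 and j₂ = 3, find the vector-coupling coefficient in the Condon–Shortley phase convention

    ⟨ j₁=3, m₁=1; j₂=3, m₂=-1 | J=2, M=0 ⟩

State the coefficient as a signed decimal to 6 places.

√[5·4!2!2!/9! · 4!2!2!4!2!2!] = √(256/21)
  +(−1)^0/∏(0,4,2,2,0,0)! = 1/96  (running 1/96)
  +(−1)^1/∏(1,3,1,1,1,1)! = -1/6  (running -5/32)
  +(−1)^2/∏(2,2,0,0,2,2)! = 1/16  (running -3/32)
⟨..|..⟩ = √(256/21)·(-3/32) = -0.327327

−√(3/28) = -0.327327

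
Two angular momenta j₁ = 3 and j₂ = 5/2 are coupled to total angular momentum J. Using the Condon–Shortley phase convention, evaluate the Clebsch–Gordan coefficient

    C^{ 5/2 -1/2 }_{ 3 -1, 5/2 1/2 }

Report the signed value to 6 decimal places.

+√(8/35) = +0.478091

√[6·3!3!2!/9! · 2!4!3!2!2!3!] = √(288/35)
  +(−1)^1/∏(1,2,3,2,0,0)! = -1/24  (running -1/24)
  +(−1)^2/∏(2,1,2,1,1,1)! = 1/4  (running 5/24)
  +(−1)^3/∏(3,0,1,0,2,2)! = -1/24  (running 1/6)
⟨..|..⟩ = √(288/35)·(1/6) = +0.478091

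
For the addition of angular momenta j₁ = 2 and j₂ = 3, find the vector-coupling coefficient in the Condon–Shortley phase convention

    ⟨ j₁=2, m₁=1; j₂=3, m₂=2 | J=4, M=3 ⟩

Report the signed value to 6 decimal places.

-0.223607  (= −√(1/20))

triangle: 1!·3!·5!/10! = 720/3628800
(j±m)!: 3!·1!·5!·1!·7!·1! = 3628800
prefactor² = (2J+1)·Δ·N² = 6480
  k=0: +1/(0!·1!·1!·5!·2!·0!) = 1/240
  k=1: −1/(1!·0!·0!·4!·3!·1!) = -1/144
Σ = -1/360  ⇒  CG² = 6480·(-1/360)² = 1/20
CG = −√(1/20) = -0.223607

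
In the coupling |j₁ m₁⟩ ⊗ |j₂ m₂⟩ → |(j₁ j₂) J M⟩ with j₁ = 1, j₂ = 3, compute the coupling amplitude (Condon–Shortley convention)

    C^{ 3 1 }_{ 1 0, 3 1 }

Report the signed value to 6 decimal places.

−√(1/12) ≈ -0.288675

j₁+j₂−J=1  J+j₁−j₂=1  J−j₁+j₂=5  j₁+j₂+J+1=8
(j₁±m₁, j₂±m₂, J±M) = (1,1,4,2,4,2)
P² = 48
sum k=0..1:
  [0] +1/24 = 1/24
  [1] −1/12 = -1/12
S = -1/24
C² = P²·S² = 1/12 ; C = -0.288675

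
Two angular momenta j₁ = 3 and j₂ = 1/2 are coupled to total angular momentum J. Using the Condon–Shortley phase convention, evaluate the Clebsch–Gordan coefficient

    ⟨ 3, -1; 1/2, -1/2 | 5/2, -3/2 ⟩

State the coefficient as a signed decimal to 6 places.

j₁+j₂−J=1  J+j₁−j₂=5  J−j₁+j₂=0  j₁+j₂+J+1=7
(j₁±m₁, j₂±m₂, J±M) = (2,4,0,1,1,4)
P² = 1152/7
sum k=0..0:
  [0] +1/24 = 1/24
S = 1/24
C² = P²·S² = 2/7 ; C = +0.534522

+√(2/7) = +0.534522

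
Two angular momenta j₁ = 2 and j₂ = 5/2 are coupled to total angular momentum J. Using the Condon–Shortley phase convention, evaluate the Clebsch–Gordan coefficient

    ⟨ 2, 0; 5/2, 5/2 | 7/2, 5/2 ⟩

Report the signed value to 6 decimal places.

√[8·1!3!4!/9! · 2!2!5!0!6!1!] = √(7680/7)
  +(−1)^1/∏(1,0,1,4,2,0)! = -1/48  (running -1/48)
⟨..|..⟩ = √(7680/7)·(-1/48) = -0.690066

−√(10/21) ≈ -0.690066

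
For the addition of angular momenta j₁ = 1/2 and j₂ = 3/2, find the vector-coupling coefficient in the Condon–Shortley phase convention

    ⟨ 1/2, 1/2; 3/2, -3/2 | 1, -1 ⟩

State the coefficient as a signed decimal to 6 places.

√[3·1!0!2!/4! · 1!0!0!3!0!2!] = √(3)
  +(−1)^0/∏(0,1,0,0,0,2)! = 1/2  (running 1/2)
⟨..|..⟩ = √(3)·(1/2) = +0.866025

+0.866025  (= +√(3/4))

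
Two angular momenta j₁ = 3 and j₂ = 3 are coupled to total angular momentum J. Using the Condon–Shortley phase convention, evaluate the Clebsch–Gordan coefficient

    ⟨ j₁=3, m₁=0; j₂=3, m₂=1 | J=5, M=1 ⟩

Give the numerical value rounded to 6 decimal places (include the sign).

-0.345033  (= −√(5/42))

triangle: 1!·5!·5!/12! = 14400/479001600
(j±m)!: 3!·3!·4!·2!·6!·4! = 29859840
prefactor² = (2J+1)·Δ·N² = 69120/7
  k=0: +1/(0!·1!·3!·4!·2!·1!) = 1/288
  k=1: −1/(1!·0!·2!·3!·3!·2!) = -1/144
Σ = -1/288  ⇒  CG² = 69120/7·(-1/288)² = 5/42
CG = −√(5/42) = -0.345033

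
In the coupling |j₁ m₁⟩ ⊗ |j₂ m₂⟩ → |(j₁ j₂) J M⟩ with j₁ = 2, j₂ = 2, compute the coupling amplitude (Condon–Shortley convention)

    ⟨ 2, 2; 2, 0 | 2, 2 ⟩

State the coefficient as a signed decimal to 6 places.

+√(2/7) ≈ +0.534522

triangle: 2!*2!*2!/7! = 8/5040
(j±m)!: 4!*0!*2!*2!*4!*0! = 2304
prefactor² = (2J+1)*Δ*N² = 128/7
  k=0: +1/(0!*2!*0!*2!*2!*0!) = 1/8
Σ = 1/8  ⇒  CG² = 128/7*1/8² = 2/7
CG = +√(2/7) = +0.534522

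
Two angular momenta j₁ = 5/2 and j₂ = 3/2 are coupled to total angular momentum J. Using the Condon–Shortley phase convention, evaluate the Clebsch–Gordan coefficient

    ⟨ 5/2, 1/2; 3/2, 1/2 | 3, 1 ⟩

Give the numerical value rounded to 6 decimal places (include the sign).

−√(1/60) ≈ -0.129099

triangle: 1!·4!·2!/8! = 48/40320
(j±m)!: 3!·2!·2!·1!·4!·2! = 1152
prefactor² = (2J+1)·Δ·N² = 48/5
  k=0: +1/(0!·1!·2!·2!·2!·0!) = 1/8
  k=1: −1/(1!·0!·1!·1!·3!·1!) = -1/6
Σ = -1/24  ⇒  CG² = 48/5·(-1/24)² = 1/60
CG = −√(1/60) = -0.129099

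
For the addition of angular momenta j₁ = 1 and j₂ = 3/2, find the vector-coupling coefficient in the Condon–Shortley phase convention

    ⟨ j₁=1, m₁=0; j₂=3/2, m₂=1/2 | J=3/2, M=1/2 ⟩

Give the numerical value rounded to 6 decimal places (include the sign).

j₁+j₂−J=1  J+j₁−j₂=1  J−j₁+j₂=2  j₁+j₂+J+1=5
(j₁±m₁, j₂±m₂, J±M) = (1,1,2,1,2,1)
P² = 4/15
sum k=0..1:
  [0] +1/2 = 1/2
  [1] −1/1 = -1
S = -1/2
C² = P²·S² = 1/15 ; C = -0.258199

−√(1/15) ≈ -0.258199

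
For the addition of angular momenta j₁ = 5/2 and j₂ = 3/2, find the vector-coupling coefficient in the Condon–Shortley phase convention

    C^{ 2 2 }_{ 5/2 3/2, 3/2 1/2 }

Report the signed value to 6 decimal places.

j₁+j₂−J=2  J+j₁−j₂=3  J−j₁+j₂=1  j₁+j₂+J+1=7
(j₁±m₁, j₂±m₂, J±M) = (4,1,2,1,4,0)
P² = 96/7
sum k=1..1:
  [1] −1/6 = -1/6
S = -1/6
C² = P²·S² = 8/21 ; C = -0.617213

-0.617213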